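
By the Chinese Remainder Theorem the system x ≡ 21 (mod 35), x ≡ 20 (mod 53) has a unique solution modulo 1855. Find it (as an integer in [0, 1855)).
x ≡ 126 (mod 1855); the representative in [0, 1855) is 126

The moduli 35, 53 are pairwise coprime, so by the CRT there is a unique solution mod 35·53 = 1855.
Solve by successive substitution. Start with x ≡ 21 (mod 35).
  Combine with x ≡ 20 (mod 53): write x = 21 + 35·t and require 21 + 35·t ≡ 20 (mod 53), i.e. 35·t ≡ 20 − 21 ≡ 52 (mod 53). Since 35^(−1) ≡ 50 (mod 53), t ≡ 50·52 ≡ 3 (mod 53). So x ≡ 21 + 35·3 = 126 (mod 1855).
Unique solution in [0, 1855): x = 126.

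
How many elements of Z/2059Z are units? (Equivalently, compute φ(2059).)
An element a ∈ Z/2059Z is a unit iff gcd(a, 2059) = 1, so the number of units is φ(2059). φ is multiplicative, with φ(p^e) = p^e − p^(e−1). Factorise 2059 = 29 · 71. Then
  φ(2059) = (29 − 1) · (71 − 1) = 28 · 70 = 1960.

Final answer: Z/2059Z has φ(2059) = 1960 units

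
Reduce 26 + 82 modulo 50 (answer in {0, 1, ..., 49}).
Reduce the summands first: 82 ≡ 32 (mod 50), so 26 + 82 ≡ 26 + 32 (mod 50). 26 + 32 = 58; 58 = 1·50 + 8, so (26 + 82) mod 50 = 8.

Final answer: 8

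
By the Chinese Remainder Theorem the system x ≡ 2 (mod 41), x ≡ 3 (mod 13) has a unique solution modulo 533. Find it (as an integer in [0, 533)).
x ≡ 289 (mod 533); the representative in [0, 533) is 289

The moduli 41, 13 are pairwise coprime, so by the CRT there is a unique solution mod 41·13 = 533.
Solve by successive substitution. Start with x ≡ 2 (mod 41).
  Combine with x ≡ 3 (mod 13): write x = 2 + 41·t and require 2 + 41·t ≡ 3 (mod 13), i.e. 41·t ≡ 3 − 2 ≡ 1 (mod 13). Since 41^(−1) ≡ 7 (mod 13) (41 ≡ 2 (mod 13)), t ≡ 7·1 ≡ 7 (mod 13). So x ≡ 2 + 41·7 = 289 (mod 533).
Unique solution in [0, 533): x = 289.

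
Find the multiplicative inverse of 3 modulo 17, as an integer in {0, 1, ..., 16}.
Apply the extended Euclidean algorithm to (17, 3), tracking rows (r, s, t) with s·17 + t·3 = r. Each division r_prev = q·r_cur + r_new produces the new row as (previous row) − q·(current row):
  row A: (17, 1, 0)   [1·17 + 0·3 = 17]
  row B: (3, 0, 1)   [0·17 + 1·3 = 3]
  17 = 5·3 + 2   → row C = row A − 5·row B = (2, 1, −5)   [check: 1·17 − 5·3 = 2]
  3 = 1·2 + 1   → row D = row B − 1·row C = (1, −1, 6)   [check: −1·17 + 6·3 = 1]
  2 = 2·1 + 0   → remainder 0, stop. gcd = 1 (last nonzero row D).
The gcd is 1, so 3 is invertible mod 17. The last nonzero row gives −1·17 + 6·3 = 1, so t = 6. So 3^(−1) ≡ 6 (mod 17). Verify: 3 · 6 = 18 ≡ 1 (mod 17). ✓

Final answer: 3^(−1) ≡ 6 (mod 17)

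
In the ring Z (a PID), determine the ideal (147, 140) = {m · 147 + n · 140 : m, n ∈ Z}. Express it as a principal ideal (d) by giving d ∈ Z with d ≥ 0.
In the PID Z, (a, b) is generated by gcd(a, b). Compute gcd(147, 140) with the extended Euclidean algorithm, tracking rows (r, s, t) with s·147 + t·140 = r:
  row A: (147, 1, 0)   [1·147 + 0·140 = 147]
  row B: (140, 0, 1)   [0·147 + 1·140 = 140]
  147 = 1·140 + 7   → row C = row A − 1·row B = (7, 1, −1)   [check: 1·147 − 1·140 = 7]
  140 = 20·7 + 0   → remainder 0, stop. gcd = 7 (last nonzero row C).
So gcd(147, 140) = 7, with Bézout identity 1·147 − 1·140 = 7. Containment (⊇): the Bézout identity exhibits 7 as an element of (147, 140), giving (7) ⊆ (147, 140). Containment (⊆): since 7 | 147 and 7 | 140 (147 = 7·21, 140 = 7·20), every Z-linear combination of 147 and 140 is divisible by 7, so (147, 140) ⊆ (7). Therefore (147, 140) = (7), d = 7.

Final answer: (147, 140) = (7); d = 7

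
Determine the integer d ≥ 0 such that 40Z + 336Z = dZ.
In the PID Z, (a, b) is generated by gcd(a, b). Compute gcd(336, 40) with the extended Euclidean algorithm, tracking rows (r, s, t) with s·336 + t·40 = r:
  row A: (336, 1, 0)   [1·336 + 0·40 = 336]
  row B: (40, 0, 1)   [0·336 + 1·40 = 40]
  336 = 8·40 + 16   → row C = row A − 8·row B = (16, 1, −8)   [check: 1·336 − 8·40 = 16]
  40 = 2·16 + 8   → row D = row B − 2·row C = (8, −2, 17)   [check: −2·336 + 17·40 = 8]
  16 = 2·8 + 0   → remainder 0, stop. gcd = 8 (last nonzero row D).
So gcd(40, 336) = 8, with Bézout identity −2·336 + 17·40 = 8. Containment (⊇): the Bézout identity exhibits 8 as an element of (40, 336), giving (8) ⊆ (40, 336). Containment (⊆): since 8 | 40 and 8 | 336 (40 = 8·5, 336 = 8·42), every Z-linear combination of 40 and 336 is divisible by 8, so (40, 336) ⊆ (8). Therefore (40, 336) = (8), d = 8.

Final answer: (40, 336) = (8); d = 8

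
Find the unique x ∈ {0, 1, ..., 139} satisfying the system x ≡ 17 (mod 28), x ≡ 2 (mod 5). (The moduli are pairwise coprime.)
The moduli 28, 5 are pairwise coprime, so by the CRT there is a unique solution mod 28·5 = 140.
Solve by successive substitution. Start with x ≡ 17 (mod 28).
  Combine with x ≡ 2 (mod 5): write x = 17 + 28·t and require 17 + 28·t ≡ 2 (mod 5), i.e. 28·t ≡ 2 − 17 ≡ 0 (mod 5). Since 28^(−1) ≡ 2 (mod 5) (28 ≡ 3 (mod 5)), t ≡ 2·0 ≡ 0 (mod 5). So x ≡ 17 + 28·0 = 17 (mod 140).
Unique solution in [0, 140): x = 17.

Final answer: x ≡ 17 (mod 140); the representative in [0, 140) is 17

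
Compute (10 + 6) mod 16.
Both summands are already reduced mod 16. 10 + 6 = 16; 16 = 1·16 + 0, so (10 + 6) mod 16 = 0.

Final answer: 0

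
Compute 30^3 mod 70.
50

Use repeated squaring. Binary(3) = 11. Walk through the bits of the exponent 3 left-to-right: at each bit after the leading one, square the running value, then multiply by 30 if the bit is 1 (always reducing mod 70):
  bit 1 = 1 (leading): start with 30.
  bit 2 = 1: square 30^2 = 900 ≡ 60; bit is 1, so multiply 60·30 = 1800 ≡ 50 (mod 70).
Final value: 30^3 ≡ 50 (mod 70).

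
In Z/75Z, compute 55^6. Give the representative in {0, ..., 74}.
25

Use repeated squaring. Binary(6) = 110. Walk through the bits of the exponent 6 left-to-right: at each bit after the leading one, square the running value, then multiply by 55 if the bit is 1 (always reducing mod 75):
  bit 1 = 1 (leading): start with 55.
  bit 2 = 1: square 55^2 = 3025 ≡ 25; bit is 1, so multiply 25·55 = 1375 ≡ 25 (mod 75).
  bit 3 = 0: square 25^2 = 625 ≡ 25 (mod 75).
Final value: 55^6 ≡ 25 (mod 75).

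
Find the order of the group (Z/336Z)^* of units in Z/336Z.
|(Z/336Z)^*| = 96

(Z/336Z)^* consists of the classes a with gcd(a, 336) = 1, so its order is φ(336). φ is multiplicative, with φ(p^e) = p^e − p^(e−1). Factorise 336 = 2^4 · 3 · 7. Then
  φ(336) = (2^4 − 2^3) · (3 − 1) · (7 − 1) = 8 · 2 · 6 = 96.
Thus |(Z/336Z)^*| = 96.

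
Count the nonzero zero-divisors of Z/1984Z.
In Z/1984Z each nonzero element is either a unit (gcd with 1984 is 1) or a zero-divisor (gcd > 1). The number of units is φ(1984): factorise 1984 = 2^6 · 31, so φ(1984) = (2^6 − 2^5) · (31 − 1) = 32 · 30 = 960. The nonzero elements number 1984 − 1 = 1983. Hence the nonzero zero-divisors number 1983 − 960 = 1023.

Final answer: Z/1984Z has 1023 nonzero zero-divisors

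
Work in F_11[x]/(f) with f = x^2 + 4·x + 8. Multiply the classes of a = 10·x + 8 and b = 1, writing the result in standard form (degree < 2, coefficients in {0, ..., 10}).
Multiply as integer polynomials: a · b = 10·x + 8. Reducing coefficients mod 11: a · b ≡ 10·x + 8. This already has degree < 2, so no reduction by f is needed. Hence a · b ≡ 10·x + 8 in F_11[x]/(f).

Final answer: a · b ≡ 10·x + 8 (mod f(x))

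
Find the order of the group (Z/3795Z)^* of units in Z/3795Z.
|(Z/3795Z)^*| = 1760

(Z/3795Z)^* consists of the classes a with gcd(a, 3795) = 1, so its order is φ(3795). φ is multiplicative, with φ(p^e) = p^e − p^(e−1). Factorise 3795 = 3 · 5 · 11 · 23. Then
  φ(3795) = (3 − 1) · (5 − 1) · (11 − 1) · (23 − 1) = 2 · 4 · 10 · 22 = 1760.
Thus |(Z/3795Z)^*| = 1760.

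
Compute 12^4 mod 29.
1

Use repeated squaring. Binary(4) = 100. Walk through the bits of the exponent 4 left-to-right: at each bit after the leading one, square the running value, then multiply by 12 if the bit is 1 (always reducing mod 29):
  bit 1 = 1 (leading): start with 12.
  bit 2 = 0: square 12^2 = 144 ≡ 28 (mod 29).
  bit 3 = 0: square 28^2 = 784 ≡ 1 (mod 29).
Final value: 12^4 ≡ 1 (mod 29).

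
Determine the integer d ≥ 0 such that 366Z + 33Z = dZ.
In the PID Z, (a, b) is generated by gcd(a, b). Compute gcd(366, 33) with the extended Euclidean algorithm, tracking rows (r, s, t) with s·366 + t·33 = r:
  row A: (366, 1, 0)   [1·366 + 0·33 = 366]
  row B: (33, 0, 1)   [0·366 + 1·33 = 33]
  366 = 11·33 + 3   → row C = row A − 11·row B = (3, 1, −11)   [check: 1·366 − 11·33 = 3]
  33 = 11·3 + 0   → remainder 0, stop. gcd = 3 (last nonzero row C).
So gcd(366, 33) = 3, with Bézout identity 1·366 − 11·33 = 3. Containment (⊇): the Bézout identity exhibits 3 as an element of (366, 33), giving (3) ⊆ (366, 33). Containment (⊆): since 3 | 366 and 3 | 33 (366 = 3·122, 33 = 3·11), every Z-linear combination of 366 and 33 is divisible by 3, so (366, 33) ⊆ (3). Therefore (366, 33) = (3), d = 3.

Final answer: (366, 33) = (3); d = 3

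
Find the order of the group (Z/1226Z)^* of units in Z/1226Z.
(Z/1226Z)^* consists of the classes a with gcd(a, 1226) = 1, so its order is φ(1226). φ is multiplicative, with φ(p^e) = p^e − p^(e−1). Factorise 1226 = 2 · 613. Then
  φ(1226) = (2 − 1) · (613 − 1) = 1 · 612 = 612.
Thus |(Z/1226Z)^*| = 612.

Final answer: |(Z/1226Z)^*| = 612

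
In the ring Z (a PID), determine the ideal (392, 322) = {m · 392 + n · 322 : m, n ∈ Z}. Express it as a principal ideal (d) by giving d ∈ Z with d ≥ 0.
In the PID Z, (a, b) is generated by gcd(a, b). Compute gcd(392, 322) with the extended Euclidean algorithm, tracking rows (r, s, t) with s·392 + t·322 = r:
  row A: (392, 1, 0)   [1·392 + 0·322 = 392]
  row B: (322, 0, 1)   [0·392 + 1·322 = 322]
  392 = 1·322 + 70   → row C = row A − 1·row B = (70, 1, −1)   [check: 1·392 − 1·322 = 70]
  322 = 4·70 + 42   → row D = row B − 4·row C = (42, −4, 5)   [check: −4·392 + 5·322 = 42]
  70 = 1·42 + 28   → row E = row C − 1·row D = (28, 5, −6)   [check: 5·392 − 6·322 = 28]
  42 = 1·28 + 14   → row F = row D − 1·row E = (14, −9, 11)   [check: −9·392 + 11·322 = 14]
  28 = 2·14 + 0   → remainder 0, stop. gcd = 14 (last nonzero row F).
So gcd(392, 322) = 14, with Bézout identity −9·392 + 11·322 = 14. Containment (⊇): the Bézout identity exhibits 14 as an element of (392, 322), giving (14) ⊆ (392, 322). Containment (⊆): since 14 | 392 and 14 | 322 (392 = 14·28, 322 = 14·23), every Z-linear combination of 392 and 322 is divisible by 14, so (392, 322) ⊆ (14). Therefore (392, 322) = (14), d = 14.

Final answer: (392, 322) = (14); d = 14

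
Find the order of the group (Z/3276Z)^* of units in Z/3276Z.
(Z/3276Z)^* consists of the classes a with gcd(a, 3276) = 1, so its order is φ(3276). φ is multiplicative, with φ(p^e) = p^e − p^(e−1). Factorise 3276 = 2^2 · 3^2 · 7 · 13. Then
  φ(3276) = (2^2 − 2^1) · (3^2 − 3^1) · (7 − 1) · (13 − 1) = 2 · 6 · 6 · 12 = 864.
Thus |(Z/3276Z)^*| = 864.

Final answer: |(Z/3276Z)^*| = 864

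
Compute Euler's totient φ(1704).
φ(1704) = 560

φ is multiplicative, with φ(p^e) = p^e − p^(e−1). Factorise 1704 = 2^3 · 3 · 71. Then
  φ(1704) = (2^3 − 2^2) · (3 − 1) · (71 − 1) = 4 · 2 · 70 = 560.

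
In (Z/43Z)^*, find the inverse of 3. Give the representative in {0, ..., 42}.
Apply the extended Euclidean algorithm to (43, 3), tracking rows (r, s, t) with s·43 + t·3 = r. Each division r_prev = q·r_cur + r_new produces the new row as (previous row) − q·(current row):
  row A: (43, 1, 0)   [1·43 + 0·3 = 43]
  row B: (3, 0, 1)   [0·43 + 1·3 = 3]
  43 = 14·3 + 1   → row C = row A − 14·row B = (1, 1, −14)   [check: 1·43 − 14·3 = 1]
  3 = 3·1 + 0   → remainder 0, stop. gcd = 1 (last nonzero row C).
The gcd is 1, so 3 is invertible mod 43. The last nonzero row gives 1·43 − 14·3 = 1, so t = −14. So 3^(−1) ≡ −14 ≡ 29 (mod 43). Verify: 3 · 29 = 87 ≡ 1 (mod 43). ✓

Final answer: 3^(−1) ≡ 29 (mod 43)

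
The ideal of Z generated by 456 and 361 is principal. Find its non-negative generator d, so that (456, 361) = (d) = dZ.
(456, 361) = (19); d = 19

In the PID Z, (a, b) is generated by gcd(a, b). Compute gcd(456, 361) with the extended Euclidean algorithm, tracking rows (r, s, t) with s·456 + t·361 = r:
  row A: (456, 1, 0)   [1·456 + 0·361 = 456]
  row B: (361, 0, 1)   [0·456 + 1·361 = 361]
  456 = 1·361 + 95   → row C = row A − 1·row B = (95, 1, −1)   [check: 1·456 − 1·361 = 95]
  361 = 3·95 + 76   → row D = row B − 3·row C = (76, −3, 4)   [check: −3·456 + 4·361 = 76]
  95 = 1·76 + 19   → row E = row C − 1·row D = (19, 4, −5)   [check: 4·456 − 5·361 = 19]
  76 = 4·19 + 0   → remainder 0, stop. gcd = 19 (last nonzero row E).
So gcd(456, 361) = 19, with Bézout identity 4·456 − 5·361 = 19. Containment (⊇): the Bézout identity exhibits 19 as an element of (456, 361), giving (19) ⊆ (456, 361). Containment (⊆): since 19 | 456 and 19 | 361 (456 = 19·24, 361 = 19·19), every Z-linear combination of 456 and 361 is divisible by 19, so (456, 361) ⊆ (19). Therefore (456, 361) = (19), d = 19.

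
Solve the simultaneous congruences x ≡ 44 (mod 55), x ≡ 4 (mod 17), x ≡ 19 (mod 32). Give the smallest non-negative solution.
The moduli 55, 17, 32 are pairwise coprime, so by the CRT there is a unique solution mod 55·17·32 = 29920.
Solve by successive substitution. Start with x ≡ 44 (mod 55).
  Combine with x ≡ 4 (mod 17): write x = 44 + 55·t and require 44 + 55·t ≡ 4 (mod 17), i.e. 55·t ≡ 4 − 44 ≡ 11 (mod 17). Since 55^(−1) ≡ 13 (mod 17) (55 ≡ 4 (mod 17)), t ≡ 13·11 ≡ 7 (mod 17). So x ≡ 44 + 55·7 = 429 (mod 935).
  Combine with x ≡ 19 (mod 32): write x = 429 + 935·t and require 429 + 935·t ≡ 19 (mod 32), i.e. 935·t ≡ 19 − 429 ≡ 6 (mod 32). Since 935^(−1) ≡ 23 (mod 32) (935 ≡ 7 (mod 32)), t ≡ 23·6 ≡ 10 (mod 32). So x ≡ 429 + 935·10 = 9779 (mod 29920).
Unique solution in [0, 29920): x = 9779.

Final answer: x ≡ 9779 (mod 29920); the representative in [0, 29920) is 9779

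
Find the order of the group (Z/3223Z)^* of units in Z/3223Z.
|(Z/3223Z)^*| = 2920

(Z/3223Z)^* consists of the classes a with gcd(a, 3223) = 1, so its order is φ(3223). φ is multiplicative, with φ(p^e) = p^e − p^(e−1). Factorise 3223 = 11 · 293. Then
  φ(3223) = (11 − 1) · (293 − 1) = 10 · 292 = 2920.
Thus |(Z/3223Z)^*| = 2920.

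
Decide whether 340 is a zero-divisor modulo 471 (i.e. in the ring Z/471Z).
gcd(340, 471) = 1, so 340 is a unit in Z/471Z (it has a multiplicative inverse). A unit cannot be a zero-divisor: if 340·b ≡ 0 then multiplying both sides by 340^(−1) gives b ≡ 0. So 340 is not a zero-divisor.

Final answer: NO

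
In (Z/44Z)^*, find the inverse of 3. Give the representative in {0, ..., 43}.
Apply the extended Euclidean algorithm to (44, 3), tracking rows (r, s, t) with s·44 + t·3 = r. Each division r_prev = q·r_cur + r_new produces the new row as (previous row) − q·(current row):
  row A: (44, 1, 0)   [1·44 + 0·3 = 44]
  row B: (3, 0, 1)   [0·44 + 1·3 = 3]
  44 = 14·3 + 2   → row C = row A − 14·row B = (2, 1, −14)   [check: 1·44 − 14·3 = 2]
  3 = 1·2 + 1   → row D = row B − 1·row C = (1, −1, 15)   [check: −1·44 + 15·3 = 1]
  2 = 2·1 + 0   → remainder 0, stop. gcd = 1 (last nonzero row D).
The gcd is 1, so 3 is invertible mod 44. The last nonzero row gives −1·44 + 15·3 = 1, so t = 15. So 3^(−1) ≡ 15 (mod 44). Verify: 3 · 15 = 45 ≡ 1 (mod 44). ✓

Final answer: 3^(−1) ≡ 15 (mod 44)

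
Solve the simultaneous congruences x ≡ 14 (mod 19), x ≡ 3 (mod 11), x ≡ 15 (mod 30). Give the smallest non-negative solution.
x ≡ 6075 (mod 6270); the representative in [0, 6270) is 6075

The moduli 19, 11, 30 are pairwise coprime, so by the CRT there is a unique solution mod 19·11·30 = 6270.
Solve by successive substitution. Start with x ≡ 14 (mod 19).
  Combine with x ≡ 3 (mod 11): write x = 14 + 19·t and require 14 + 19·t ≡ 3 (mod 11), i.e. 19·t ≡ 3 − 14 ≡ 0 (mod 11). Since 19^(−1) ≡ 7 (mod 11) (19 ≡ 8 (mod 11)), t ≡ 7·0 ≡ 0 (mod 11). So x ≡ 14 + 19·0 = 14 (mod 209).
  Combine with x ≡ 15 (mod 30): write x = 14 + 209·t and require 14 + 209·t ≡ 15 (mod 30), i.e. 209·t ≡ 15 − 14 ≡ 1 (mod 30). Since 209^(−1) ≡ 29 (mod 30) (209 ≡ 29 (mod 30)), t ≡ 29·1 ≡ 29 (mod 30). So x ≡ 14 + 209·29 = 6075 (mod 6270).
Unique solution in [0, 6270): x = 6075.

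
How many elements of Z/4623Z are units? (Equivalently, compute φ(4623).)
Z/4623Z has φ(4623) = 2904 units

An element a ∈ Z/4623Z is a unit iff gcd(a, 4623) = 1, so the number of units is φ(4623). φ is multiplicative, with φ(p^e) = p^e − p^(e−1). Factorise 4623 = 3 · 23 · 67. Then
  φ(4623) = (3 − 1) · (23 − 1) · (67 − 1) = 2 · 22 · 66 = 2904.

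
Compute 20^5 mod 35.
Use repeated squaring. Binary(5) = 101. Walk through the bits of the exponent 5 left-to-right: at each bit after the leading one, square the running value, then multiply by 20 if the bit is 1 (always reducing mod 35):
  bit 1 = 1 (leading): start with 20.
  bit 2 = 0: square 20^2 = 400 ≡ 15 (mod 35).
  bit 3 = 1: square 15^2 = 225 ≡ 15; bit is 1, so multiply 15·20 = 300 ≡ 20 (mod 35).
Final value: 20^5 ≡ 20 (mod 35).

Final answer: 20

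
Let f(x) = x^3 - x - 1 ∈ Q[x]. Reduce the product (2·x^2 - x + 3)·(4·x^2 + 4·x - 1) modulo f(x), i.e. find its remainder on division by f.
a · b ≡ 14·x^2 + 25·x + 1 (mod f(x))

First multiply in Q[x] without reducing: a · b = 8·x^4 + 4·x^3 + 6·x^2 + 13·x - 3. Now divide by f(x) = x^3 - x - 1, eliminating the leading term at each step:
  leading term 8·x^4: subtract (8·x)·f(x) = 8·x^4 - 8·x^2 - 8·x, leaving 4·x^3 + 14·x^2 + 21·x - 3
  leading term 4·x^3: subtract (4)·f(x) = 4·x^3 - 4·x - 4, leaving 14·x^2 + 25·x + 1
The degree is now < 3, so this is the remainder. Hence a · b ≡ 14·x^2 + 25·x + 1 in Q[x]/(f).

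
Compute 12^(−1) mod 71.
12^(−1) ≡ 6 (mod 71)

Apply the extended Euclidean algorithm to (71, 12), tracking rows (r, s, t) with s·71 + t·12 = r. Each division r_prev = q·r_cur + r_new produces the new row as (previous row) − q·(current row):
  row A: (71, 1, 0)   [1·71 + 0·12 = 71]
  row B: (12, 0, 1)   [0·71 + 1·12 = 12]
  71 = 5·12 + 11   → row C = row A − 5·row B = (11, 1, −5)   [check: 1·71 − 5·12 = 11]
  12 = 1·11 + 1   → row D = row B − 1·row C = (1, −1, 6)   [check: −1·71 + 6·12 = 1]
  11 = 11·1 + 0   → remainder 0, stop. gcd = 1 (last nonzero row D).
The gcd is 1, so 12 is invertible mod 71. The last nonzero row gives −1·71 + 6·12 = 1, so t = 6. So 12^(−1) ≡ 6 (mod 71). Verify: 12 · 6 = 72 ≡ 1 (mod 71). ✓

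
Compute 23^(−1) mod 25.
Apply the extended Euclidean algorithm to (25, 23), tracking rows (r, s, t) with s·25 + t·23 = r. Each division r_prev = q·r_cur + r_new produces the new row as (previous row) − q·(current row):
  row A: (25, 1, 0)   [1·25 + 0·23 = 25]
  row B: (23, 0, 1)   [0·25 + 1·23 = 23]
  25 = 1·23 + 2   → row C = row A − 1·row B = (2, 1, −1)   [check: 1·25 − 1·23 = 2]
  23 = 11·2 + 1   → row D = row B − 11·row C = (1, −11, 12)   [check: −11·25 + 12·23 = 1]
  2 = 2·1 + 0   → remainder 0, stop. gcd = 1 (last nonzero row D).
The gcd is 1, so 23 is invertible mod 25. The last nonzero row gives −11·25 + 12·23 = 1, so t = 12. So 23^(−1) ≡ 12 (mod 25). Verify: 23 · 12 = 276 ≡ 1 (mod 25). ✓

Final answer: 23^(−1) ≡ 12 (mod 25)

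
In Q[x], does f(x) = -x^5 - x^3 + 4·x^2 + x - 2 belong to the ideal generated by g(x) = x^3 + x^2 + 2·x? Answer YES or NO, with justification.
NO

In Q[x] the ideal (g) consists of all multiples of g, so f ∈ (g) iff g | f, i.e. iff the remainder of f on division by g is 0. Divide f by g (g is monic, so eliminate the leading term of the running remainder at each step):
  leading term -x^5: subtract (-x^2)·g(x) = -x^5 - x^4 - 2·x^3, leaving x^4 + x^3 + 4·x^2 + x - 2
  leading term x^4: subtract (x)·g(x) = x^4 + x^3 + 2·x^2, leaving 2·x^2 + x - 2
The remainder r(x) = 2·x^2 + x - 2 ≠ 0 (and deg r < deg g), so g ∤ f, i.e. f ∉ (g).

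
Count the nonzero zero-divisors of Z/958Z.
In Z/958Z each nonzero element is either a unit (gcd with 958 is 1) or a zero-divisor (gcd > 1). The number of units is φ(958): factorise 958 = 2 · 479, so φ(958) = (2 − 1) · (479 − 1) = 1 · 478 = 478. The nonzero elements number 958 − 1 = 957. Hence the nonzero zero-divisors number 957 − 478 = 479.

Final answer: Z/958Z has 479 nonzero zero-divisors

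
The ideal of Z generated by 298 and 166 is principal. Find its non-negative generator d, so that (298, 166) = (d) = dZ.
(298, 166) = (2); d = 2

In the PID Z, (a, b) is generated by gcd(a, b). Compute gcd(298, 166) with the extended Euclidean algorithm, tracking rows (r, s, t) with s·298 + t·166 = r:
  row A: (298, 1, 0)   [1·298 + 0·166 = 298]
  row B: (166, 0, 1)   [0·298 + 1·166 = 166]
  298 = 1·166 + 132   → row C = row A − 1·row B = (132, 1, −1)   [check: 1·298 − 1·166 = 132]
  166 = 1·132 + 34   → row D = row B − 1·row C = (34, −1, 2)   [check: −1·298 + 2·166 = 34]
  132 = 3·34 + 30   → row E = row C − 3·row D = (30, 4, −7)   [check: 4·298 − 7·166 = 30]
  34 = 1·30 + 4   → row F = row D − 1·row E = (4, −5, 9)   [check: −5·298 + 9·166 = 4]
  30 = 7·4 + 2   → row G = row E − 7·row F = (2, 39, −70)   [check: 39·298 − 70·166 = 2]
  4 = 2·2 + 0   → remainder 0, stop. gcd = 2 (last nonzero row G).
So gcd(298, 166) = 2, with Bézout identity 39·298 − 70·166 = 2. Containment (⊇): the Bézout identity exhibits 2 as an element of (298, 166), giving (2) ⊆ (298, 166). Containment (⊆): since 2 | 298 and 2 | 166 (298 = 2·149, 166 = 2·83), every Z-linear combination of 298 and 166 is divisible by 2, so (298, 166) ⊆ (2). Therefore (298, 166) = (2), d = 2.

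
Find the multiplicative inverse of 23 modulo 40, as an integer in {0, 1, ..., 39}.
Apply the extended Euclidean algorithm to (40, 23), tracking rows (r, s, t) with s·40 + t·23 = r. Each division r_prev = q·r_cur + r_new produces the new row as (previous row) − q·(current row):
  row A: (40, 1, 0)   [1·40 + 0·23 = 40]
  row B: (23, 0, 1)   [0·40 + 1·23 = 23]
  40 = 1·23 + 17   → row C = row A − 1·row B = (17, 1, −1)   [check: 1·40 − 1·23 = 17]
  23 = 1·17 + 6   → row D = row B − 1·row C = (6, −1, 2)   [check: −1·40 + 2·23 = 6]
  17 = 2·6 + 5   → row E = row C − 2·row D = (5, 3, −5)   [check: 3·40 − 5·23 = 5]
  6 = 1·5 + 1   → row F = row D − 1·row E = (1, −4, 7)   [check: −4·40 + 7·23 = 1]
  5 = 5·1 + 0   → remainder 0, stop. gcd = 1 (last nonzero row F).
The gcd is 1, so 23 is invertible mod 40. The last nonzero row gives −4·40 + 7·23 = 1, so t = 7. So 23^(−1) ≡ 7 (mod 40). Verify: 23 · 7 = 161 ≡ 1 (mod 40). ✓

Final answer: 23^(−1) ≡ 7 (mod 40)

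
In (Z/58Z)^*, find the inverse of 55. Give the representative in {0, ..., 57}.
55^(−1) ≡ 19 (mod 58)

Apply the extended Euclidean algorithm to (58, 55), tracking rows (r, s, t) with s·58 + t·55 = r. Each division r_prev = q·r_cur + r_new produces the new row as (previous row) − q·(current row):
  row A: (58, 1, 0)   [1·58 + 0·55 = 58]
  row B: (55, 0, 1)   [0·58 + 1·55 = 55]
  58 = 1·55 + 3   → row C = row A − 1·row B = (3, 1, −1)   [check: 1·58 − 1·55 = 3]
  55 = 18·3 + 1   → row D = row B − 18·row C = (1, −18, 19)   [check: −18·58 + 19·55 = 1]
  3 = 3·1 + 0   → remainder 0, stop. gcd = 1 (last nonzero row D).
The gcd is 1, so 55 is invertible mod 58. The last nonzero row gives −18·58 + 19·55 = 1, so t = 19. So 55^(−1) ≡ 19 (mod 58). Verify: 55 · 19 = 1045 ≡ 1 (mod 58). ✓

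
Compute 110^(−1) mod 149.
Apply the extended Euclidean algorithm to (149, 110), tracking rows (r, s, t) with s·149 + t·110 = r. Each division r_prev = q·r_cur + r_new produces the new row as (previous row) − q·(current row):
  row A: (149, 1, 0)   [1·149 + 0·110 = 149]
  row B: (110, 0, 1)   [0·149 + 1·110 = 110]
  149 = 1·110 + 39   → row C = row A − 1·row B = (39, 1, −1)   [check: 1·149 − 1·110 = 39]
  110 = 2·39 + 32   → row D = row B − 2·row C = (32, −2, 3)   [check: −2·149 + 3·110 = 32]
  39 = 1·32 + 7   → row E = row C − 1·row D = (7, 3, −4)   [check: 3·149 − 4·110 = 7]
  32 = 4·7 + 4   → row F = row D − 4·row E = (4, −14, 19)   [check: −14·149 + 19·110 = 4]
  7 = 1·4 + 3   → row G = row E − 1·row F = (3, 17, −23)   [check: 17·149 − 23·110 = 3]
  4 = 1·3 + 1   → row H = row F − 1·row G = (1, −31, 42)   [check: −31·149 + 42·110 = 1]
  3 = 3·1 + 0   → remainder 0, stop. gcd = 1 (last nonzero row H).
The gcd is 1, so 110 is invertible mod 149. The last nonzero row gives −31·149 + 42·110 = 1, so t = 42. So 110^(−1) ≡ 42 (mod 149). Verify: 110 · 42 = 4620 ≡ 1 (mod 149). ✓

Final answer: 110^(−1) ≡ 42 (mod 149)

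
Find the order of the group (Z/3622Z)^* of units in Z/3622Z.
(Z/3622Z)^* consists of the classes a with gcd(a, 3622) = 1, so its order is φ(3622). φ is multiplicative, with φ(p^e) = p^e − p^(e−1). Factorise 3622 = 2 · 1811. Then
  φ(3622) = (2 − 1) · (1811 − 1) = 1 · 1810 = 1810.
Thus |(Z/3622Z)^*| = 1810.

Final answer: |(Z/3622Z)^*| = 1810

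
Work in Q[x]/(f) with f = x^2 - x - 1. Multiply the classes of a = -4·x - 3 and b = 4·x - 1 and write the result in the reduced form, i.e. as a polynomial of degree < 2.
a · b ≡ -24·x - 13 (mod f(x))

First multiply in Q[x] without reducing: a · b = -16·x^2 - 8·x + 3. Now divide by f(x) = x^2 - x - 1, eliminating the leading term at each step:
  leading term -16·x^2: subtract (-16)·f(x) = -16·x^2 + 16·x + 16, leaving -24·x - 13
The degree is now < 2, so this is the remainder. Hence a · b ≡ -24·x - 13 in Q[x]/(f).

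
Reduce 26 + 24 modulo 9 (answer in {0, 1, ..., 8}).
Reduce the summands first: 26 ≡ 8, 24 ≡ 6 (mod 9), so 26 + 24 ≡ 8 + 6 (mod 9). 8 + 6 = 14; 14 = 1·9 + 5, so (26 + 24) mod 9 = 5.

Final answer: 5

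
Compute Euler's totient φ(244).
φ(244) = 120

φ is multiplicative, with φ(p^e) = p^e − p^(e−1). Factorise 244 = 2^2 · 61. Then
  φ(244) = (2^2 − 2^1) · (61 − 1) = 2 · 60 = 120.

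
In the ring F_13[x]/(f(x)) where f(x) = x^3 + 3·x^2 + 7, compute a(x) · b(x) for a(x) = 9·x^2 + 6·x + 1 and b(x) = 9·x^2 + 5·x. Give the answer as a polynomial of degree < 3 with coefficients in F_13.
Multiply as integer polynomials: a · b = 81·x^4 + 99·x^3 + 39·x^2 + 5·x. Reducing coefficients mod 13: a · b ≡ 3·x^4 + 8·x^3 + 5·x. Now divide by f(x) = x^3 + 3·x^2 + 7 in F_13[x], eliminating the leading term at each step:
  leading term 3·x^4: subtract (3·x)·f(x) = 3·x^4 + 9·x^3 + 8·x, leaving 12·x^3 + 10·x (coefficients mod 13)
  leading term 12·x^3: subtract (12)·f(x) = 12·x^3 + 10·x^2 + 6, leaving 3·x^2 + 10·x + 7 (coefficients mod 13)
The degree is now < 3, so this is the remainder. Hence a · b ≡ 3·x^2 + 10·x + 7 in F_13[x]/(f).

Final answer: a · b ≡ 3·x^2 + 10·x + 7 (mod f(x))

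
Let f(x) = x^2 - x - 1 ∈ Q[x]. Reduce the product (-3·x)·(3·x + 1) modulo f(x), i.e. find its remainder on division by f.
a · b ≡ -12·x - 9 (mod f(x))

First multiply in Q[x] without reducing: a · b = -9·x^2 - 3·x. Now divide by f(x) = x^2 - x - 1, eliminating the leading term at each step:
  leading term -9·x^2: subtract (-9)·f(x) = -9·x^2 + 9·x + 9, leaving -12·x - 9
The degree is now < 2, so this is the remainder. Hence a · b ≡ -12·x - 9 in Q[x]/(f).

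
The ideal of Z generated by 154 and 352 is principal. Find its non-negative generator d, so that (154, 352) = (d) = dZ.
In the PID Z, (a, b) is generated by gcd(a, b). Compute gcd(352, 154) with the extended Euclidean algorithm, tracking rows (r, s, t) with s·352 + t·154 = r:
  row A: (352, 1, 0)   [1·352 + 0·154 = 352]
  row B: (154, 0, 1)   [0·352 + 1·154 = 154]
  352 = 2·154 + 44   → row C = row A − 2·row B = (44, 1, −2)   [check: 1·352 − 2·154 = 44]
  154 = 3·44 + 22   → row D = row B − 3·row C = (22, −3, 7)   [check: −3·352 + 7·154 = 22]
  44 = 2·22 + 0   → remainder 0, stop. gcd = 22 (last nonzero row D).
So gcd(154, 352) = 22, with Bézout identity −3·352 + 7·154 = 22. Containment (⊇): the Bézout identity exhibits 22 as an element of (154, 352), giving (22) ⊆ (154, 352). Containment (⊆): since 22 | 154 and 22 | 352 (154 = 22·7, 352 = 22·16), every Z-linear combination of 154 and 352 is divisible by 22, so (154, 352) ⊆ (22). Therefore (154, 352) = (22), d = 22.

Final answer: (154, 352) = (22); d = 22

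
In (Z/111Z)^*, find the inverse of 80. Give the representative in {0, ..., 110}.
Apply the extended Euclidean algorithm to (111, 80), tracking rows (r, s, t) with s·111 + t·80 = r. Each division r_prev = q·r_cur + r_new produces the new row as (previous row) − q·(current row):
  row A: (111, 1, 0)   [1·111 + 0·80 = 111]
  row B: (80, 0, 1)   [0·111 + 1·80 = 80]
  111 = 1·80 + 31   → row C = row A − 1·row B = (31, 1, −1)   [check: 1·111 − 1·80 = 31]
  80 = 2·31 + 18   → row D = row B − 2·row C = (18, −2, 3)   [check: −2·111 + 3·80 = 18]
  31 = 1·18 + 13   → row E = row C − 1·row D = (13, 3, −4)   [check: 3·111 − 4·80 = 13]
  18 = 1·13 + 5   → row F = row D − 1·row E = (5, −5, 7)   [check: −5·111 + 7·80 = 5]
  13 = 2·5 + 3   → row G = row E − 2·row F = (3, 13, −18)   [check: 13·111 − 18·80 = 3]
  5 = 1·3 + 2   → row H = row F − 1·row G = (2, −18, 25)   [check: −18·111 + 25·80 = 2]
  3 = 1·2 + 1   → row I = row G − 1·row H = (1, 31, −43)   [check: 31·111 − 43·80 = 1]
  2 = 2·1 + 0   → remainder 0, stop. gcd = 1 (last nonzero row I).
The gcd is 1, so 80 is invertible mod 111. The last nonzero row gives 31·111 − 43·80 = 1, so t = −43. So 80^(−1) ≡ −43 ≡ 68 (mod 111). Verify: 80 · 68 = 5440 ≡ 1 (mod 111). ✓

Final answer: 80^(−1) ≡ 68 (mod 111)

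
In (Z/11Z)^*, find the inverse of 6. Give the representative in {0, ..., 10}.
Apply the extended Euclidean algorithm to (11, 6), tracking rows (r, s, t) with s·11 + t·6 = r. Each division r_prev = q·r_cur + r_new produces the new row as (previous row) − q·(current row):
  row A: (11, 1, 0)   [1·11 + 0·6 = 11]
  row B: (6, 0, 1)   [0·11 + 1·6 = 6]
  11 = 1·6 + 5   → row C = row A − 1·row B = (5, 1, −1)   [check: 1·11 − 1·6 = 5]
  6 = 1·5 + 1   → row D = row B − 1·row C = (1, −1, 2)   [check: −1·11 + 2·6 = 1]
  5 = 5·1 + 0   → remainder 0, stop. gcd = 1 (last nonzero row D).
The gcd is 1, so 6 is invertible mod 11. The last nonzero row gives −1·11 + 2·6 = 1, so t = 2. So 6^(−1) ≡ 2 (mod 11). Verify: 6 · 2 = 12 ≡ 1 (mod 11). ✓

Final answer: 6^(−1) ≡ 2 (mod 11)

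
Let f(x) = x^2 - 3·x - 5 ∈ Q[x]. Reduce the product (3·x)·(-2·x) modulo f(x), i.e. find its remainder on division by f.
First multiply in Q[x] without reducing: a · b = -6·x^2. Now divide by f(x) = x^2 - 3·x - 5, eliminating the leading term at each step:
  leading term -6·x^2: subtract (-6)·f(x) = -6·x^2 + 18·x + 30, leaving -18·x - 30
The degree is now < 2, so this is the remainder. Hence a · b ≡ -18·x - 30 in Q[x]/(f).

Final answer: a · b ≡ -18·x - 30 (mod f(x))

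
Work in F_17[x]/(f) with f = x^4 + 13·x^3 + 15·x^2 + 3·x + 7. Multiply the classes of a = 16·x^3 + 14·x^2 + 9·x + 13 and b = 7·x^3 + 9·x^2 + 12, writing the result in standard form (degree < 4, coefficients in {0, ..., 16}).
Multiply as integer polynomials: a · b = 112·x^6 + 242·x^5 + 189·x^4 + 364·x^3 + 285·x^2 + 108·x + 156. Reducing coefficients mod 17: a · b ≡ 10·x^6 + 4·x^5 + 2·x^4 + 7·x^3 + 13·x^2 + 6·x + 3. Now divide by f(x) = x^4 + 13·x^3 + 15·x^2 + 3·x + 7 in F_17[x], eliminating the leading term at each step:
  leading term 10·x^6: subtract (10·x^2)·f(x) = 10·x^6 + 11·x^5 + 14·x^4 + 13·x^3 + 2·x^2, leaving 10·x^5 + 5·x^4 + 11·x^3 + 11·x^2 + 6·x + 3 (coefficients mod 17)
  leading term 10·x^5: subtract (10·x)·f(x) = 10·x^5 + 11·x^4 + 14·x^3 + 13·x^2 + 2·x, leaving 11·x^4 + 14·x^3 + 15·x^2 + 4·x + 3 (coefficients mod 17)
  leading term 11·x^4: subtract (11)·f(x) = 11·x^4 + 7·x^3 + 12·x^2 + 16·x + 9, leaving 7·x^3 + 3·x^2 + 5·x + 11 (coefficients mod 17)
The degree is now < 4, so this is the remainder. Hence a · b ≡ 7·x^3 + 3·x^2 + 5·x + 11 in F_17[x]/(f).

Final answer: a · b ≡ 7·x^3 + 3·x^2 + 5·x + 11 (mod f(x))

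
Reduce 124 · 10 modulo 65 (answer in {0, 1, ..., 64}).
5

Reduce the factors first: 124 ≡ 59 (mod 65), so 124 · 10 ≡ 59 · 10 (mod 65). 59 · 10 = 590. Dividing by 65: 590 = 9·65 + 5. So (124 · 10) mod 65 = 5.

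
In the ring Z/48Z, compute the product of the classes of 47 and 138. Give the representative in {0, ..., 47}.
6

Reduce the factors first: 138 ≡ 42 (mod 48), so 47 · 138 ≡ 47 · 42 (mod 48). 47 · 42 = 1974. Dividing by 48: 1974 = 41·48 + 6. So (47 · 138) mod 48 = 6.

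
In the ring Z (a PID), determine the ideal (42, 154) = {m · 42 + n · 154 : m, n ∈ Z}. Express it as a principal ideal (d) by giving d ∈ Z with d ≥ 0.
(42, 154) = (14); d = 14

In the PID Z, (a, b) is generated by gcd(a, b). Compute gcd(154, 42) with the extended Euclidean algorithm, tracking rows (r, s, t) with s·154 + t·42 = r:
  row A: (154, 1, 0)   [1·154 + 0·42 = 154]
  row B: (42, 0, 1)   [0·154 + 1·42 = 42]
  154 = 3·42 + 28   → row C = row A − 3·row B = (28, 1, −3)   [check: 1·154 − 3·42 = 28]
  42 = 1·28 + 14   → row D = row B − 1·row C = (14, −1, 4)   [check: −1·154 + 4·42 = 14]
  28 = 2·14 + 0   → remainder 0, stop. gcd = 14 (last nonzero row D).
So gcd(42, 154) = 14, with Bézout identity −1·154 + 4·42 = 14. Containment (⊇): the Bézout identity exhibits 14 as an element of (42, 154), giving (14) ⊆ (42, 154). Containment (⊆): since 14 | 42 and 14 | 154 (42 = 14·3, 154 = 14·11), every Z-linear combination of 42 and 154 is divisible by 14, so (42, 154) ⊆ (14). Therefore (42, 154) = (14), d = 14.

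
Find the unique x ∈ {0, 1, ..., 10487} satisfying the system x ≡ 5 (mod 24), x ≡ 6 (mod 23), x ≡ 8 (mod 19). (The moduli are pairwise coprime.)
The moduli 24, 23, 19 are pairwise coprime, so by the CRT there is a unique solution mod 24·23·19 = 10488.
Solve by successive substitution. Start with x ≡ 5 (mod 24).
  Combine with x ≡ 6 (mod 23): write x = 5 + 24·t and require 5 + 24·t ≡ 6 (mod 23), i.e. 24·t ≡ 6 − 5 ≡ 1 (mod 23). Since 24^(−1) ≡ 1 (mod 23) (24 ≡ 1 (mod 23)), t ≡ 1·1 ≡ 1 (mod 23). So x ≡ 5 + 24·1 = 29 (mod 552).
  Combine with x ≡ 8 (mod 19): write x = 29 + 552·t and require 29 + 552·t ≡ 8 (mod 19), i.e. 552·t ≡ 8 − 29 ≡ 17 (mod 19). Since 552^(−1) ≡ 1 (mod 19) (552 ≡ 1 (mod 19)), t ≡ 1·17 ≡ 17 (mod 19). So x ≡ 29 + 552·17 = 9413 (mod 10488).
Unique solution in [0, 10488): x = 9413.

Final answer: x ≡ 9413 (mod 10488); the representative in [0, 10488) is 9413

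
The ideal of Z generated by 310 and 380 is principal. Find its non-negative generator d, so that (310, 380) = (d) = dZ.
In the PID Z, (a, b) is generated by gcd(a, b). Compute gcd(380, 310) with the extended Euclidean algorithm, tracking rows (r, s, t) with s·380 + t·310 = r:
  row A: (380, 1, 0)   [1·380 + 0·310 = 380]
  row B: (310, 0, 1)   [0·380 + 1·310 = 310]
  380 = 1·310 + 70   → row C = row A − 1·row B = (70, 1, −1)   [check: 1·380 − 1·310 = 70]
  310 = 4·70 + 30   → row D = row B − 4·row C = (30, −4, 5)   [check: −4·380 + 5·310 = 30]
  70 = 2·30 + 10   → row E = row C − 2·row D = (10, 9, −11)   [check: 9·380 − 11·310 = 10]
  30 = 3·10 + 0   → remainder 0, stop. gcd = 10 (last nonzero row E).
So gcd(310, 380) = 10, with Bézout identity 9·380 − 11·310 = 10. Containment (⊇): the Bézout identity exhibits 10 as an element of (310, 380), giving (10) ⊆ (310, 380). Containment (⊆): since 10 | 310 and 10 | 380 (310 = 10·31, 380 = 10·38), every Z-linear combination of 310 and 380 is divisible by 10, so (310, 380) ⊆ (10). Therefore (310, 380) = (10), d = 10.

Final answer: (310, 380) = (10); d = 10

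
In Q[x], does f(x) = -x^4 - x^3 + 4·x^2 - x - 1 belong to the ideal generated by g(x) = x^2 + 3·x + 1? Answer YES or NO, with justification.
YES

In Q[x] the ideal (g) consists of all multiples of g, so f ∈ (g) iff g | f, i.e. iff the remainder of f on division by g is 0. Divide f by g (g is monic, so eliminate the leading term of the running remainder at each step):
  leading term -x^4: subtract (-x^2)·g(x) = -x^4 - 3·x^3 - x^2, leaving 2·x^3 + 5·x^2 - x - 1
  leading term 2·x^3: subtract (2·x)·g(x) = 2·x^3 + 6·x^2 + 2·x, leaving -x^2 - 3·x - 1
  leading term -x^2: subtract (-1)·g(x) = -x^2 - 3·x - 1, leaving 0
The remainder is 0, so f(x) = g(x) · h(x) with h(x) = -x^2 + 2·x - 1. Hence g | f, i.e. f ∈ (g).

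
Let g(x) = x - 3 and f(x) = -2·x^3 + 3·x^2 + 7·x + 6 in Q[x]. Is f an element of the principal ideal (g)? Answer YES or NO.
In Q[x] the ideal (g) consists of all multiples of g, so f ∈ (g) iff g | f, i.e. iff the remainder of f on division by g is 0. Divide f by g (g is monic, so eliminate the leading term of the running remainder at each step):
  leading term -2·x^3: subtract (-2·x^2)·g(x) = -2·x^3 + 6·x^2, leaving -3·x^2 + 7·x + 6
  leading term -3·x^2: subtract (-3·x)·g(x) = -3·x^2 + 9·x, leaving 6 - 2·x
  leading term -2·x: subtract (-2)·g(x) = 6 - 2·x, leaving 0
The remainder is 0, so f(x) = g(x) · h(x) with h(x) = -2·x^2 - 3·x - 2. Hence g | f, i.e. f ∈ (g).

Final answer: YES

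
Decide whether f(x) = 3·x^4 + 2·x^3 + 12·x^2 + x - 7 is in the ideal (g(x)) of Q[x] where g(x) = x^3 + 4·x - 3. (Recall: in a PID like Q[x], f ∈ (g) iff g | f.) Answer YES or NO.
In Q[x] the ideal (g) consists of all multiples of g, so f ∈ (g) iff g | f, i.e. iff the remainder of f on division by g is 0. Divide f by g (g is monic, so eliminate the leading term of the running remainder at each step):
  leading term 3·x^4: subtract (3·x)·g(x) = 3·x^4 + 12·x^2 - 9·x, leaving 2·x^3 + 10·x - 7
  leading term 2·x^3: subtract (2)·g(x) = 2·x^3 + 8·x - 6, leaving 2·x - 1
The remainder r(x) = 2·x - 1 ≠ 0 (and deg r < deg g), so g ∤ f, i.e. f ∉ (g).

Final answer: NO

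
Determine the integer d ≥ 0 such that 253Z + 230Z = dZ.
(253, 230) = (23); d = 23

In the PID Z, (a, b) is generated by gcd(a, b). Compute gcd(253, 230) with the extended Euclidean algorithm, tracking rows (r, s, t) with s·253 + t·230 = r:
  row A: (253, 1, 0)   [1·253 + 0·230 = 253]
  row B: (230, 0, 1)   [0·253 + 1·230 = 230]
  253 = 1·230 + 23   → row C = row A − 1·row B = (23, 1, −1)   [check: 1·253 − 1·230 = 23]
  230 = 10·23 + 0   → remainder 0, stop. gcd = 23 (last nonzero row C).
So gcd(253, 230) = 23, with Bézout identity 1·253 − 1·230 = 23. Containment (⊇): the Bézout identity exhibits 23 as an element of (253, 230), giving (23) ⊆ (253, 230). Containment (⊆): since 23 | 253 and 23 | 230 (253 = 23·11, 230 = 23·10), every Z-linear combination of 253 and 230 is divisible by 23, so (253, 230) ⊆ (23). Therefore (253, 230) = (23), d = 23.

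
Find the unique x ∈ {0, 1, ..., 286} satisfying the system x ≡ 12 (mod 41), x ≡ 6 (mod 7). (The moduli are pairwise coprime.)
x ≡ 258 (mod 287); the representative in [0, 287) is 258

The moduli 41, 7 are pairwise coprime, so by the CRT there is a unique solution mod 41·7 = 287.
Solve by successive substitution. Start with x ≡ 12 (mod 41).
  Combine with x ≡ 6 (mod 7): write x = 12 + 41·t and require 12 + 41·t ≡ 6 (mod 7), i.e. 41·t ≡ 6 − 12 ≡ 1 (mod 7). Since 41^(−1) ≡ 6 (mod 7) (41 ≡ 6 (mod 7)), t ≡ 6·1 ≡ 6 (mod 7). So x ≡ 12 + 41·6 = 258 (mod 287).
Unique solution in [0, 287): x = 258.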